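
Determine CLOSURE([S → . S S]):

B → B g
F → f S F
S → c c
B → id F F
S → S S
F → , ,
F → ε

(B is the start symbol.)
{ [S → . S S], [S → . c c] }

Start with: [S → . S S]
  [S → . S S] has the dot before S: add [S → . c c]
No further items can be added.

CLOSURE = { [S → . S S], [S → . c c] }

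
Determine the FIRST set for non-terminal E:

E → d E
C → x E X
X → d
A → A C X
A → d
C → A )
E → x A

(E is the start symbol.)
{ 'd', 'x' }

To compute FIRST(E), examine every production with E on the left-hand side, reading each right-hand side left to right until a non-nullable symbol is reached.

From E → d E:
  - d is a terminal: add 'd' and stop
From E → x A:
  - x is a terminal: add 'x' and stop

Collecting: FIRST(E) = { 'd', 'x' }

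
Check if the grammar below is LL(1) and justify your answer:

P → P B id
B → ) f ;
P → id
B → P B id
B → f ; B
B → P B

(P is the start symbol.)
A grammar is LL(1) if for each non-terminal N with multiple productions, the predict sets of those productions are pairwise disjoint, where PREDICT(N → α) = (FIRST(α) \ {ε}) ∪ (FOLLOW(N) if α ⇒* ε).

Relevant sets:
  FIRST(P) = { 'id' }

For P:
  PREDICT(P → P B id) = { 'id' }
  PREDICT(P → id) = { 'id' }
For B:
  PREDICT(B → ')' f ';') = { ')' }
  PREDICT(B → P B id) = { 'id' }
  PREDICT(B → f ';' B) = { 'f' }
  PREDICT(B → P B) = { 'id' }

Conflict found: Predict set conflict for P: { 'id' }
The grammar is NOT LL(1).

Answer: No. Predict set conflict for P: { 'id' }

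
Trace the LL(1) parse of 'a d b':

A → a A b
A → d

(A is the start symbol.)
LL(1) parsing maintains a stack (initially the start symbol over $) and the input. At each step: if the stack top is a terminal, match it against the current input token; if it is a non-terminal N, replace it with the RHS of M[N, lookahead] (the unique production whose predict set contains the lookahead).

Stack is shown with the top on the left.

Stack    Input    Action
------------------------
A $      a d b $  output A → a A b
a A b $  a d b $  match 'a'
A b $    d b $    output A → d
d b $    d b $    match 'd'
b $      b $      match 'b'
$        $        accept

The string is accepted.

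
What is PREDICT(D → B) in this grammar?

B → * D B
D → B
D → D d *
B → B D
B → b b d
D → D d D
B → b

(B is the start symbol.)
{ '*', 'b' }

PREDICT(D → B) = (FIRST(RHS) \ {ε}) ∪ (FOLLOW(D) if ε ∈ FIRST(RHS), i.e. RHS ⇒* ε)
FIRST(B) = { '*', 'b' }
FIRST(B) = { '*', 'b' }
ε ∉ FIRST(B), so FOLLOW(D) is not added.
PREDICT(D → B) = { '*', 'b' }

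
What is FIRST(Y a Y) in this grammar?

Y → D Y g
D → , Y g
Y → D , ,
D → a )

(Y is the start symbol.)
{ ',', 'a' }

FIRST sets of the non-terminals involved (from the grammar, by fixed-point iteration):
  FIRST(Y) = { ',', 'a' }

To compute FIRST(Y a Y), process the symbols left to right:
Symbol Y is a non-terminal. Add FIRST(Y) \ {ε} = { ',', 'a' }
Y is not nullable (ε ∉ FIRST(Y)), so stop here.
FIRST(Y a Y) = { ',', 'a' }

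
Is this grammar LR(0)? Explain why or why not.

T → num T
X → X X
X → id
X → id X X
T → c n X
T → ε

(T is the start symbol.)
A grammar is LR(0) if no state in the canonical LR(0) collection has:
  - both a shift item (dot before a terminal) and a complete item (shift-reduce conflict), or
  - two or more complete items (reduce-reduce conflict; the accept item [T' → T .] counts as a complete item here).

Augment with T' → T and build the canonical LR(0) collection (I0 = CLOSURE({[T' → . T]}), then GOTO on every symbol after a dot until no new states appear). It has 11 states:
  I0: { [T → . c n X], [T → . num T], [T → .], [T' → . T] }  — shift, reduce
  I1: { [T' → T .] }  — accept
  I2: { [T → c . n X] }  — shift
  I3: { [T → . c n X], [T → . num T], [T → .], [T → num . T] }  — shift, reduce
  I4: { [T → num T .] }  — reduce
  I5: { [T → c n . X], [X → . X X], [X → . id X X], [X → . id] }  — shift
  I6: { [T → c n X .], [X → . X X], [X → . id X X], [X → . id], [X → X . X] }  — shift, reduce
  I7: { [X → . X X], [X → . id X X], [X → . id], [X → id . X X], [X → id .] }  — shift, reduce
  I8: { [X → . X X], [X → . id X X], [X → . id], [X → X . X], [X → id X . X] }  — shift
  I9: { [X → . X X], [X → . id X X], [X → . id], [X → X . X], [X → X X .], [X → id X X .] }  — shift, 2 reduces
  I10: { [X → . X X], [X → . id X X], [X → . id], [X → X . X], [X → X X .] }  — shift, reduce

Conflict in state I0:
  Shift-reduce conflict between [T → .] and [T → . c n X]
So the grammar is NOT LR(0).

Answer: No. Shift-reduce conflict between [T → .] and [T → . c n X]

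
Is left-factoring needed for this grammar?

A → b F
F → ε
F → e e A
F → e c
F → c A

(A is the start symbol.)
Yes, F has productions with common prefix 'e'

Left-factoring is needed when two productions for the same non-terminal
share a common prefix on the right-hand side.

Productions for F:
  F → ε
  F → e e A
  F → e c
  F → c A

Found common prefix 'e' in productions for F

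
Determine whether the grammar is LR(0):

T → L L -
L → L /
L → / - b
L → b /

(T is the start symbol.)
No. Shift-reduce conflict between [L → L / .] and [L → / . - b]

Augment with T' → T and build the canonical LR(0) collection (I0 = CLOSURE({[T' → . T]}), then GOTO on every symbol after a dot until no new states appear). It has 12 states:
  I0: { [L → . / - b], [L → . L /], [L → . b /], [T → . L L -], [T' → . T] }  — shift
  I1: { [L → / . - b] }  — shift
  I2: { [L → . / - b], [L → . L /], [L → . b /], [L → L . /], [T → L . L -] }  — shift
  I3: { [T' → T .] }  — accept
  I4: { [L → b . /] }  — shift
  I5: { [L → b / .] }  — reduce
  I6: { [L → / . - b], [L → L / .] }  — shift, reduce
  I7: { [L → L . /], [T → L L . -] }  — shift
  I8: { [T → L L - .] }  — reduce
  I9: { [L → L / .] }  — reduce
  I10: { [L → / - . b] }  — shift
  I11: { [L → / - b .] }  — reduce

Conflict in state I6:
  Shift-reduce conflict between [L → L / .] and [L → / . - b]
So the grammar is NOT LR(0).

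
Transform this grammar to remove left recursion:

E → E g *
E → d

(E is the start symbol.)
E → d E'
E' → g * E'
E' → ε

E is directly left-recursive. The standard transformation for
  A → A α₁ | ... | A α_m | β₁ | ... | β_n
is
  A  → β₁ A' | ... | β_n A'
  A' → α₁ A' | ... | α_m A' | ε

E → d becomes E → d E'
E → E g * becomes E' → g * E'
Add E' → ε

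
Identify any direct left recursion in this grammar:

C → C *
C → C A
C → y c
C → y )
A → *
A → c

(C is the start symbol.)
Yes, C is left-recursive

Direct left recursion occurs when N → N α for some non-terminal N (the right-hand side begins with the left-hand side itself).

C → C *: LEFT RECURSIVE (starts with C)
C → C A: LEFT RECURSIVE (starts with C)
C → y c: starts with y
C → y ): starts with y
A → *: starts with '*'
A → c: starts with c

The grammar has direct left recursion on: C.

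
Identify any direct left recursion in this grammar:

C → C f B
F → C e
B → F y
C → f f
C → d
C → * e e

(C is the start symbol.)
Yes, C is left-recursive

Direct left recursion occurs when N → N α for some non-terminal N (the right-hand side begins with the left-hand side itself).

C → C f B: LEFT RECURSIVE (starts with C)
F → C e: starts with C
B → F y: starts with F
C → f f: starts with f
C → d: starts with d
C → * e e: starts with '*'

The grammar has direct left recursion on: C.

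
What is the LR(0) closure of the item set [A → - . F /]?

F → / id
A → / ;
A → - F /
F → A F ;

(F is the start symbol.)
{ [A → - . F /], [A → . - F /], [A → . / ;], [F → . / id], [F → . A F ;] }

Start with: [A → - . F /]
  [A → - . F /] has the dot before F: add [F → . / id], [F → . A F ;]
  [F → . A F ;] has the dot before A: add [A → . / ;], [A → . - F /]
No further items can be added.

CLOSURE = { [A → - . F /], [A → . - F /], [A → . / ;], [F → . / id], [F → . A F ;] }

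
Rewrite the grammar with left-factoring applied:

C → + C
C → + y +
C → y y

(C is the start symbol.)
C → + C'
C' → C
C' → y +
C → y y

Left-factoring transforms A → αβ₁ | αβ₂ into A → αA' and A' → β₁ | β₂
(α is the longest common prefix among the alternatives). Repeat until
no nonterminal has two alternatives with a common prefix.

Round 1: C has alternatives sharing prefix '+'. Introduce C': C → + C'
  Add: C' → C
  Add: C' → y +

No remaining common prefixes — done.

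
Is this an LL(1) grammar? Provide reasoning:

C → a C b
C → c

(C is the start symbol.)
Yes, the grammar is LL(1).

A grammar is LL(1) if for each non-terminal N with multiple productions, the predict sets of those productions are pairwise disjoint, where PREDICT(N → α) = (FIRST(α) \ {ε}) ∪ (FOLLOW(N) if α ⇒* ε).

For C:
  PREDICT(C → a C b) = { 'a' }
  PREDICT(C → c) = { 'c' }

All predict sets are disjoint. The grammar IS LL(1).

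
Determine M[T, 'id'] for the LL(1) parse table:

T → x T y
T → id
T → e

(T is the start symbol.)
T → id

To find M[T, 'id'], we find productions for T where 'id' is in the predict set (PREDICT(N → α) = (FIRST(α) \ {ε}) ∪ (FOLLOW(N) if α ⇒* ε)).

T → x T y: PREDICT = { 'x' }
T → id: PREDICT = { 'id' }
  'id' is in predict set, so this production goes in M[T, 'id']
T → e: PREDICT = { 'e' }

M[T, 'id'] = T → id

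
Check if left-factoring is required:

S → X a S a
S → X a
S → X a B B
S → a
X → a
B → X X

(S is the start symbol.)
Left-factoring is needed when two productions for the same non-terminal
share a common prefix on the right-hand side.

Productions for S:
  S → X a S a
  S → X a
  S → X a B B
  S → a

Found common prefix 'X a' in productions for S

Answer: Yes, S has productions with common prefix 'X a'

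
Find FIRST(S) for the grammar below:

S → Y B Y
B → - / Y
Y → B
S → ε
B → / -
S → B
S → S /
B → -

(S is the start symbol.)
FIRST sets of the other non-terminals involved (by the same procedure, iterated to a fixed point):
  FIRST(Y) = { '-', '/' }
  FIRST(B) = { '-', '/' }

From S → Y B Y:
  - Y is a non-terminal: add FIRST(Y) \ {ε} = { '-', '/' }
    Y is not nullable, so stop
From S → ε:
  - ε-production, so ε ∈ FIRST(S)
From S → B:
  - B is a non-terminal: add FIRST(B) \ {ε} = { '-', '/' }
    B is not nullable, so stop
From S → S /:
  - S is the symbol being defined: contributes nothing new
    S is nullable, so continue to the next symbol
  - '/' is a terminal: add '/' and stop

Collecting: FIRST(S) = { '-', '/', ε }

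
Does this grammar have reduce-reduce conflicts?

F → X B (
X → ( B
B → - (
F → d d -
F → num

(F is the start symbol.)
A reduce-reduce conflict occurs when an LR(0) state has two complete items [A → α .] and [B → β .] — both call for a reduction, and with no lookahead the parser cannot choose between them.

Augment with F' → F and build the canonical LR(0) collection (I0 = CLOSURE({[F' → . F]}), then GOTO on every symbol after a dot until no new states appear). It has 13 states:
  I0: { [F → . X B (], [F → . d d -], [F → . num], [F' → . F], [X → . ( B] }  — shift
  I1: { [B → . - (], [X → ( . B] }  — shift
  I2: { [F' → F .] }  — accept
  I3: { [B → . - (], [F → X . B (] }  — shift
  I4: { [F → d . d -] }  — shift
  I5: { [F → num .] }  — reduce
  I6: { [F → d d . -] }  — shift
  I7: { [F → d d - .] }  — reduce
  I8: { [B → - . (] }  — shift
  I9: { [F → X B . (] }  — shift
  I10: { [F → X B ( .] }  — reduce
  I11: { [B → - ( .] }  — reduce
  I12: { [X → ( B .] }  — reduce

No state contains more than one complete item.

Answer: No reduce-reduce conflicts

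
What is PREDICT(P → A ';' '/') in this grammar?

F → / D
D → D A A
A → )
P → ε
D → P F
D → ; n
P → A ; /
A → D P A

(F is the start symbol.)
PREDICT(P → A ';' '/') = (FIRST(RHS) \ {ε}) ∪ (FOLLOW(P) if ε ∈ FIRST(RHS), i.e. RHS ⇒* ε)
FIRST(A) = { ')', '/', ';' }
FIRST(A ';' '/') = { ')', '/', ';' }
ε ∉ FIRST(A ';' '/'), so FOLLOW(P) is not added.
PREDICT(P → A ';' '/') = { ')', '/', ';' }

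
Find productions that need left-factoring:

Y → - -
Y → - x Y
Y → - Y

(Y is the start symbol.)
Yes, Y has productions with common prefix '-'

Left-factoring is needed when two productions for the same non-terminal
share a common prefix on the right-hand side.

Productions for Y:
  Y → - -
  Y → - x Y
  Y → - Y

Found common prefix '-' in productions for Y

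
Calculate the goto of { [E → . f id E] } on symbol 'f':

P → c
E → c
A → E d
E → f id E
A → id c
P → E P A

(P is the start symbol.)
GOTO(I, 'f') = CLOSURE({ [A → αX.β] : [A → α.Xβ] ∈ I, X = 'f' })

Items with dot before 'f', with the dot advanced:
  [E → . f id E] → [E → f . id E]
Closure adds nothing (no advanced item has the dot before a non-terminal).

GOTO = { [E → f . id E] }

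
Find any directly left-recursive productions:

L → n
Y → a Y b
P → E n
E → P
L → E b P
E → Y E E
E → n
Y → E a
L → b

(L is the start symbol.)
No direct left recursion

Direct left recursion occurs when N → N α for some non-terminal N (the right-hand side begins with the left-hand side itself).

L → n: starts with n
Y → a Y b: starts with a
P → E n: starts with E
E → P: starts with P
L → E b P: starts with E
E → Y E E: starts with Y
E → n: starts with n
Y → E a: starts with E
L → b: starts with b

No direct left recursion found.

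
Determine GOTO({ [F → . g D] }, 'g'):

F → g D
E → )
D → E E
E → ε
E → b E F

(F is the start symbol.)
{ [D → . E E], [E → . )], [E → . b E F], [E → .], [F → g . D] }

GOTO(I, 'g') = CLOSURE({ [A → αX.β] : [A → α.Xβ] ∈ I, X = 'g' })

Items with dot before 'g', with the dot advanced:
  [F → . g D] → [F → g . D]
Closure of the advanced items:
  [F → g . D] has the dot before D: add [D → . E E]
  [D → . E E] has the dot before E: add [E → . )], [E → .], [E → . b E F]

GOTO = { [D → . E E], [E → . )], [E → . b E F], [E → .], [F → g . D] }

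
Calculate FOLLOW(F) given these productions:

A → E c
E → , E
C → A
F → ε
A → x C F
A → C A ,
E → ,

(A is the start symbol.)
To compute FOLLOW(F), find every occurrence of F on a right-hand side N → α F β: add FIRST(β) \ {ε}, and if β is empty or nullable also add FOLLOW(N). Iterate to a fixed point.

In A → x C F: F is at the end, add FOLLOW(A)

The FOLLOW sets referred to above (computed the same way, to a fixed point):
  FOLLOW(A) = { $, ',', 'x' }

Taking the union: FOLLOW(F) = { $, ',', 'x' }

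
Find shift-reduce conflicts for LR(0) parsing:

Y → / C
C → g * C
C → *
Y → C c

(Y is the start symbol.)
No shift-reduce conflicts

A shift-reduce conflict occurs when an LR(0) state has both:
  - a complete (reduce) item [A → α .] (dot at the end), and
  - a shift item [B → β . c γ] (dot before a terminal).

Augment with Y' → Y and build the canonical LR(0) collection (I0 = CLOSURE({[Y' → . Y]}), then GOTO on every symbol after a dot until no new states appear). It has 10 states:
  I0: { [C → . *], [C → . g * C], [Y → . / C], [Y → . C c], [Y' → . Y] }  — shift
  I1: { [C → * .] }  — reduce
  I2: { [C → . *], [C → . g * C], [Y → / . C] }  — shift
  I3: { [Y → C . c] }  — shift
  I4: { [Y' → Y .] }  — accept
  I5: { [C → g . * C] }  — shift
  I6: { [C → . *], [C → . g * C], [C → g * . C] }  — shift
  I7: { [C → g * C .] }  — reduce
  I8: { [Y → C c .] }  — reduce
  I9: { [Y → / C .] }  — reduce

No state contains both a complete item and a shift item.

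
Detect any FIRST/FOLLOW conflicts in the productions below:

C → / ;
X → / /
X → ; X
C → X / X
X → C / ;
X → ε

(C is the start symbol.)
A FIRST/FOLLOW conflict occurs when a non-terminal N has a nullable alternative N → β (β ⇒* ε) and another alternative N → α with FIRST(α) ∩ FOLLOW(N) ≠ ∅: on such a lookahead the parser cannot decide between expanding α and letting N vanish via β.

Nullable non-terminals: X.
FIRST sets used below: FIRST(C) = { '/', ';' }

X: nullable alternative(s) X → ε; FOLLOW(X) = { $, '/' }
  X → / /: FIRST \ {ε} = { '/' } — overlaps FOLLOW(X) on { '/' }: CONFLICT
  X → ; X: FIRST \ {ε} = { ';' } — disjoint from FOLLOW(X)
  X → C / ;: FIRST \ {ε} = { '/', ';' } — overlaps FOLLOW(X) on { '/' }: CONFLICT
  X → ε: FIRST \ {ε} = { } — this is the only nullable alternative, skip

C has no nullable alternative, so no FIRST/FOLLOW check is needed there.

So the grammar has 2 FIRST/FOLLOW conflicts (marked CONFLICT above).

Answer: Yes. X → '/' '/' with FOLLOW(X) on { '/' }; X → C '/' ';' with FOLLOW(X) on { '/' }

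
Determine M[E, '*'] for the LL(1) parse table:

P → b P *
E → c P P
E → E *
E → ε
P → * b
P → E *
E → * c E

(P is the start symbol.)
E → E *, E → ε, E → * c E

To find M[E, '*'], we find productions for E where '*' is in the predict set (PREDICT(N → α) = (FIRST(α) \ {ε}) ∪ (FOLLOW(N) if α ⇒* ε)).

Relevant sets:
  FIRST(E) = { '*', 'c', ε }
  FOLLOW(E) = { '*' }

E → c P P: PREDICT = { 'c' }
E → E *: PREDICT = { '*', 'c' }
  '*' is in predict set, so this production goes in M[E, '*']
E → ε: PREDICT = { '*' }
  '*' is in predict set, so this production goes in M[E, '*']
E → * c E: PREDICT = { '*' }
  '*' is in predict set, so this production goes in M[E, '*']

M[E, '*'] = E → E *, E → ε, E → * c E  (a multiply-defined cell — the grammar is not LL(1))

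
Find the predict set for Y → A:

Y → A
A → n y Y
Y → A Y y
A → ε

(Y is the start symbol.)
PREDICT(Y → A) = (FIRST(RHS) \ {ε}) ∪ (FOLLOW(Y) if ε ∈ FIRST(RHS), i.e. RHS ⇒* ε)
FIRST(A) = { 'n', ε }
FIRST(A) = { 'n', ε }
ε ∈ FIRST(A) (the right-hand side is nullable), so add FOLLOW(Y) = { $, 'n', 'y' }
PREDICT(Y → A) = { $, 'n', 'y' }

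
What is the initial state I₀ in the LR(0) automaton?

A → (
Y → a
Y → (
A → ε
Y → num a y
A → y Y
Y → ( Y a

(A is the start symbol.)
First, augment the grammar with A' → A
I₀ = CLOSURE({ [A' → . A] }):
  [A' → . A] has the dot before A: add [A → . (], [A → .], [A → . y Y]
No further items can be added.

I₀ = { [A → . (], [A → . y Y], [A → .], [A' → . A] }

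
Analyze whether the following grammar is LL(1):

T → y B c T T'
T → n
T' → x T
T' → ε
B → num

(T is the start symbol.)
A grammar is LL(1) if for each non-terminal N with multiple productions, the predict sets of those productions are pairwise disjoint, where PREDICT(N → α) = (FIRST(α) \ {ε}) ∪ (FOLLOW(N) if α ⇒* ε).

Relevant sets:
  FOLLOW(T') = { $, 'x' }

For T:
  PREDICT(T → y B c T T') = { 'y' }
  PREDICT(T → n) = { 'n' }
For T':
  PREDICT(T' → x T) = { 'x' }
  PREDICT(T' → ε) = { $, 'x' }
B has a single production, so nothing to check there.

Conflict found: Predict set conflict for T': { 'x' }
The grammar is NOT LL(1).

Answer: No. Predict set conflict for T': { 'x' }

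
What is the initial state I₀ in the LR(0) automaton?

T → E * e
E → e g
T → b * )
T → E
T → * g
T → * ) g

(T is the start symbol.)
First, augment the grammar with T' → T
I₀ = CLOSURE({ [T' → . T] }):
  [T' → . T] has the dot before T: add [T → . E * e], [T → . b * )], [T → . E], [T → . * g], [T → . * ) g]
  [T → . E * e] has the dot before E: add [E → . e g]
No further items can be added.

I₀ = { [E → . e g], [T → . * ) g], [T → . * g], [T → . E * e], [T → . E], [T → . b * )], [T' → . T] }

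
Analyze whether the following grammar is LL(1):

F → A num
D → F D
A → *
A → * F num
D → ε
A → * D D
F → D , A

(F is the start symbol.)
A grammar is LL(1) if for each non-terminal N with multiple productions, the predict sets of those productions are pairwise disjoint, where PREDICT(N → α) = (FIRST(α) \ {ε}) ∪ (FOLLOW(N) if α ⇒* ε).

Relevant sets:
  FIRST(A) = { '*' }
  FIRST(D) = { '*', ',', ε }
  FIRST(F) = { '*', ',' }
  FOLLOW(D) = { $, '*', ',', 'num' }

For F:
  PREDICT(F → A num) = { '*' }
  PREDICT(F → D ',' A) = { '*', ',' }
For D:
  PREDICT(D → F D) = { '*', ',' }
  PREDICT(D → ε) = { $, '*', ',', 'num' }
For A:
  PREDICT(A → '*') = { '*' }
  PREDICT(A → '*' F num) = { '*' }
  PREDICT(A → '*' D D) = { '*' }

Conflict found: Predict set conflict for F: { '*' }
The grammar is NOT LL(1).

Answer: No. Predict set conflict for F: { '*' }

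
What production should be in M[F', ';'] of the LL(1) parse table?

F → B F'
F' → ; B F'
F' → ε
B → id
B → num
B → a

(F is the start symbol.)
F' → ; B F'

To find M[F', ';'], we find productions for F' where ';' is in the predict set (PREDICT(N → α) = (FIRST(α) \ {ε}) ∪ (FOLLOW(N) if α ⇒* ε)).

Relevant sets:
  FOLLOW(F') = { $ }

F' → ; B F': PREDICT = { ';' }
  ';' is in predict set, so this production goes in M[F', ';']
F' → ε: PREDICT = { $ }

M[F', ';'] = F' → ; B F'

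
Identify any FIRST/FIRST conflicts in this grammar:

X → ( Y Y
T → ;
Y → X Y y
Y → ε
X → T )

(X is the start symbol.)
FIRST sets of the non-terminals at (or reachable through a nullable prefix from) the front of some alternative:
  FIRST(T) = { ';' }
  FIRST(X) = { '(', ';' }

Productions for X:
  X → ( Y Y: FIRST = { '(' }
  X → T ): FIRST = { ';' }
Productions for Y:
  Y → X Y y: FIRST = { '(', ';' }
  Y → ε: FIRST = { ε }
T has only one production, so no FIRST/FIRST conflict is possible there.

All alternatives of each non-terminal have pairwise disjoint FIRST sets.

Answer: No FIRST/FIRST conflicts.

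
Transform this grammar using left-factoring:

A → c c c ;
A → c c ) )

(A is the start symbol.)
Left-factoring transforms A → αβ₁ | αβ₂ into A → αA' and A' → β₁ | β₂
(α is the longest common prefix among the alternatives). Repeat until
no nonterminal has two alternatives with a common prefix.

Round 1: A has alternatives sharing prefix 'c c'. Introduce A': A → c c A'
  Add: A' → c ;
  Add: A' → ) )

No remaining common prefixes — done.

Resulting grammar:
A → c c A'
A' → c ;
A' → ) )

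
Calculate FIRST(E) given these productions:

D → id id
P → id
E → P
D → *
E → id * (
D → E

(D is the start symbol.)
FIRST sets of the other non-terminals involved (by the same procedure, iterated to a fixed point):
  FIRST(P) = { 'id' }

From E → P:
  - P is a non-terminal: add FIRST(P) \ {ε} = { 'id' }
    P is not nullable, so stop
From E → id * (:
  - id is a terminal: add 'id' and stop

Collecting: FIRST(E) = { 'id' }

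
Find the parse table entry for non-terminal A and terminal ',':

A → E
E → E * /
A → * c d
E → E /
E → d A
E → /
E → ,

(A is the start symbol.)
A → E

To find M[A, ','], we find productions for A where ',' is in the predict set (PREDICT(N → α) = (FIRST(α) \ {ε}) ∪ (FOLLOW(N) if α ⇒* ε)).

Relevant sets:
  FIRST(E) = { ',', '/', 'd' }

A → E: PREDICT = { ',', '/', 'd' }
  ',' is in predict set, so this production goes in M[A, ',']
A → * c d: PREDICT = { '*' }

M[A, ','] = A → E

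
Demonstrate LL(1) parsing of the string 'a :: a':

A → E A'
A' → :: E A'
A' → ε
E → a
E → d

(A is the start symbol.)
LL(1) parsing maintains a stack (initially the start symbol over $) and the input. At each step: if the stack top is a terminal, match it against the current input token; if it is a non-terminal N, replace it with the RHS of M[N, lookahead] (the unique production whose predict set contains the lookahead).

Stack is shown with the top on the left.

Stack      Input     Action
---------------------------
A $        a :: a $  output A → E A'
E A' $     a :: a $  output E → a
a A' $     a :: a $  match 'a'
A' $       :: a $    output A' → :: E A'
:: E A' $  :: a $    match '::'
E A' $     a $       output E → a
a A' $     a $       match 'a'
A' $       $         output A' → ε
$          $         accept

The string is accepted.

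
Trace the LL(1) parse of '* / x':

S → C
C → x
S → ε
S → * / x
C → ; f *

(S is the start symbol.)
Stack is shown with the top on the left.

Stack    Input    Action
------------------------
S $      * / x $  output S → * / x
* / x $  * / x $  match '*'
/ x $    / x $    match '/'
x $      x $      match 'x'
$        $        accept

The string is accepted.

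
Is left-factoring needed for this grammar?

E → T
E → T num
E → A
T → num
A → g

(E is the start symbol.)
Left-factoring is needed when two productions for the same non-terminal
share a common prefix on the right-hand side.

Productions for E:
  E → T
  E → T num
  E → A

Found common prefix 'T' in productions for E

Answer: Yes, E has productions with common prefix 'T'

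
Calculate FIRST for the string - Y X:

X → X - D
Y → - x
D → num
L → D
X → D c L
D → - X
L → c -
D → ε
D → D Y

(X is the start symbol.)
To compute FIRST(- Y X), process the symbols left to right:
Symbol - is a terminal. Add '-' and stop.
FIRST(- Y X) = { '-' }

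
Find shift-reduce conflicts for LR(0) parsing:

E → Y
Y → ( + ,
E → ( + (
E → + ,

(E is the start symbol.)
No shift-reduce conflicts

A shift-reduce conflict occurs when an LR(0) state has both:
  - a complete (reduce) item [A → α .] (dot at the end), and
  - a shift item [B → β . c γ] (dot before a terminal).

Augment with E' → E and build the canonical LR(0) collection (I0 = CLOSURE({[E' → . E]}), then GOTO on every symbol after a dot until no new states appear). It has 9 states:
  I0: { [E → . ( + (], [E → . + ,], [E → . Y], [E' → . E], [Y → . ( + ,] }  — shift
  I1: { [E → ( . + (], [Y → ( . + ,] }  — shift
  I2: { [E → + . ,] }  — shift
  I3: { [E' → E .] }  — accept
  I4: { [E → Y .] }  — reduce
  I5: { [E → + , .] }  — reduce
  I6: { [E → ( + . (], [Y → ( + . ,] }  — shift
  I7: { [E → ( + ( .] }  — reduce
  I8: { [Y → ( + , .] }  — reduce

No state contains both a complete item and a shift item.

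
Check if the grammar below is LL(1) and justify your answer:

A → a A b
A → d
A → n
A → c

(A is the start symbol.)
Yes, the grammar is LL(1).

For A:
  PREDICT(A → a A b) = { 'a' }
  PREDICT(A → d) = { 'd' }
  PREDICT(A → n) = { 'n' }
  PREDICT(A → c) = { 'c' }

All predict sets are disjoint. The grammar IS LL(1).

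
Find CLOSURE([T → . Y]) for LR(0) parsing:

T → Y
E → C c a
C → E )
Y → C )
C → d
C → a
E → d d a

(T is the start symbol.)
{ [C → . E )], [C → . a], [C → . d], [E → . C c a], [E → . d d a], [T → . Y], [Y → . C )] }

To compute CLOSURE, for each item [A → α.Bβ] where B is a non-terminal, add [B → .γ] for all productions B → γ; repeat for the newly added items until nothing changes.

Start with: [T → . Y]
  [T → . Y] has the dot before Y: add [Y → . C )]
  [Y → . C )] has the dot before C: add [C → . E )], [C → . d], [C → . a]
  [C → . E )] has the dot before E: add [E → . C c a], [E → . d d a]
No further items can be added.

CLOSURE = { [C → . E )], [C → . a], [C → . d], [E → . C c a], [E → . d d a], [T → . Y], [Y → . C )] }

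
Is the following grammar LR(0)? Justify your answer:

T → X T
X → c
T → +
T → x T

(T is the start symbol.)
A grammar is LR(0) if no state in the canonical LR(0) collection has:
  - both a shift item (dot before a terminal) and a complete item (shift-reduce conflict), or
  - two or more complete items (reduce-reduce conflict; the accept item [T' → T .] counts as a complete item here).

Augment with T' → T and build the canonical LR(0) collection (I0 = CLOSURE({[T' → . T]}), then GOTO on every symbol after a dot until no new states appear). It has 8 states:
  I0: { [T → . +], [T → . X T], [T → . x T], [T' → . T], [X → . c] }  — shift
  I1: { [T → + .] }  — reduce
  I2: { [T' → T .] }  — accept
  I3: { [T → . +], [T → . X T], [T → . x T], [T → X . T], [X → . c] }  — shift
  I4: { [X → c .] }  — reduce
  I5: { [T → . +], [T → . X T], [T → . x T], [T → x . T], [X → . c] }  — shift
  I6: { [T → x T .] }  — reduce
  I7: { [T → X T .] }  — reduce

Every state is either a pure shift/goto state or contains exactly one complete item and nothing to shift — no conflicts. The grammar is LR(0).

Answer: Yes, the grammar is LR(0)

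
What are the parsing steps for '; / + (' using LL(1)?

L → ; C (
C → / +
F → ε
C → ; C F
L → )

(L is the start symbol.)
LL(1) parsing maintains a stack (initially the start symbol over $) and the input. At each step: if the stack top is a terminal, match it against the current input token; if it is a non-terminal N, replace it with the RHS of M[N, lookahead] (the unique production whose predict set contains the lookahead).

Stack is shown with the top on the left.

Stack    Input      Action
--------------------------
L $      ; / + ( $  output L → ; C (
; C ( $  ; / + ( $  match ';'
C ( $    / + ( $    output C → / +
/ + ( $  / + ( $    match '/'
+ ( $    + ( $      match '+'
( $      ( $        match '('
$        $          accept

The string is accepted.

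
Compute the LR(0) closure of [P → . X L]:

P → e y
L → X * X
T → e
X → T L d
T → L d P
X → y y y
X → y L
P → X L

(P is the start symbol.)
{ [L → . X * X], [P → . X L], [T → . L d P], [T → . e], [X → . T L d], [X → . y L], [X → . y y y] }

Start with: [P → . X L]
  [P → . X L] has the dot before X: add [X → . T L d], [X → . y y y], [X → . y L]
  [X → . T L d] has the dot before T: add [T → . e], [T → . L d P]
  [T → . L d P] has the dot before L: add [L → . X * X]
No further items can be added.

CLOSURE = { [L → . X * X], [P → . X L], [T → . L d P], [T → . e], [X → . T L d], [X → . y L], [X → . y y y] }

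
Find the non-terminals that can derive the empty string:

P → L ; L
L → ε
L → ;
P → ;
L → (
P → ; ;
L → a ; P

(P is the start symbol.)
A non-terminal is nullable if it can derive ε (the empty string): either it has an ε-production, or it has a production whose right-hand side consists entirely of nullable non-terminals.

ε-productions: L → ε
So L is immediately nullable.
No further non-terminal can be added: every production for the remaining non-terminals contains a terminal or a non-nullable non-terminal.
Nullable = { 'L' }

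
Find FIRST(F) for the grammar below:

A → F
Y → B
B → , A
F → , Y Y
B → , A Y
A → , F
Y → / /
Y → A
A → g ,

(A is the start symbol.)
To compute FIRST(F), examine every production with F on the left-hand side, reading each right-hand side left to right until a non-nullable symbol is reached.

From F → , Y Y:
  - ',' is a terminal: add ',' and stop

Collecting: FIRST(F) = { ',' }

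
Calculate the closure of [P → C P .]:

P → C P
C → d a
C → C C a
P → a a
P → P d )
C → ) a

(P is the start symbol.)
{ [P → C P .] }

To compute CLOSURE, for each item [A → α.Bβ] where B is a non-terminal, add [B → .γ] for all productions B → γ; repeat for the newly added items until nothing changes.

Start with: [P → C P .]
The dot is at the end, so nothing is added.

CLOSURE = { [P → C P .] }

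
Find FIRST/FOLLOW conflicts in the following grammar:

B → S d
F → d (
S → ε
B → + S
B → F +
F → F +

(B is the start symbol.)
A FIRST/FOLLOW conflict occurs when a non-terminal N has a nullable alternative N → β (β ⇒* ε) and another alternative N → α with FIRST(α) ∩ FOLLOW(N) ≠ ∅: on such a lookahead the parser cannot decide between expanding α and letting N vanish via β.

Nullable non-terminals: S.
S has a nullable alternative but only one production, so nothing to check.

B, F have no nullable alternative, so no FIRST/FOLLOW check is needed there.

No FIRST/FOLLOW conflicts found.

Answer: No FIRST/FOLLOW conflicts.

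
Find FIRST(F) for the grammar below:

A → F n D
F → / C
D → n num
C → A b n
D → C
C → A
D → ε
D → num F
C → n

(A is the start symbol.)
From F → / C:
  - '/' is a terminal: add '/' and stop

Collecting: FIRST(F) = { '/' }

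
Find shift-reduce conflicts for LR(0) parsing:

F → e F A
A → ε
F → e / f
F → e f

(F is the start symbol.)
No shift-reduce conflicts

Augment with F' → F and build the canonical LR(0) collection (I0 = CLOSURE({[F' → . F]}), then GOTO on every symbol after a dot until no new states appear). It has 8 states:
  I0: { [F → . e / f], [F → . e F A], [F → . e f], [F' → . F] }  — shift
  I1: { [F' → F .] }  — accept
  I2: { [F → . e / f], [F → . e F A], [F → . e f], [F → e . / f], [F → e . F A], [F → e . f] }  — shift
  I3: { [F → e / . f] }  — shift
  I4: { [A → .], [F → e F . A] }  — reduce
  I5: { [F → e f .] }  — reduce
  I6: { [F → e F A .] }  — reduce
  I7: { [F → e / f .] }  — reduce

No state contains both a complete item and a shift item.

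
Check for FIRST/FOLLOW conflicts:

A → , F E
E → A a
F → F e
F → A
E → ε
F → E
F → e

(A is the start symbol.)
A FIRST/FOLLOW conflict occurs when a non-terminal N has a nullable alternative N → β (β ⇒* ε) and another alternative N → α with FIRST(α) ∩ FOLLOW(N) ≠ ∅: on such a lookahead the parser cannot decide between expanding α and letting N vanish via β.

Nullable non-terminals: E, F.
FIRST sets used below: FIRST(A) = { ',' }, FIRST(F) = { ',', 'e', ε }, FIRST(E) = { ',', ε }

E: nullable alternative(s) E → ε; FOLLOW(E) = { $, ',', 'a', 'e' }
  E → A a: FIRST \ {ε} = { ',' } — overlaps FOLLOW(E) on { ',' }: CONFLICT
  E → ε: FIRST \ {ε} = { } — this is the only nullable alternative, skip

F: nullable alternative(s) F → E; FOLLOW(F) = { $, ',', 'a', 'e' }
  F → F e: FIRST \ {ε} = { ',', 'e' } — overlaps FOLLOW(F) on { ',', 'e' }: CONFLICT
  F → A: FIRST \ {ε} = { ',' } — overlaps FOLLOW(F) on { ',' }: CONFLICT
  F → E: FIRST \ {ε} = { ',' } — this is the only nullable alternative, skip
  F → e: FIRST \ {ε} = { 'e' } — overlaps FOLLOW(F) on { 'e' }: CONFLICT

A has no nullable alternative, so no FIRST/FOLLOW check is needed there.

So the grammar has 4 FIRST/FOLLOW conflicts (marked CONFLICT above).

Answer: Yes. E → A a with FOLLOW(E) on { ',' }; F → F e with FOLLOW(F) on { ',', 'e' }; F → A with FOLLOW(F) on { ',' }; F → e with FOLLOW(F) on { 'e' }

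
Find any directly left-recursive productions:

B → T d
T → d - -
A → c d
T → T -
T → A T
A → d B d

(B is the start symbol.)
B → T d: starts with T
T → d - -: starts with d
A → c d: starts with c
T → T -: LEFT RECURSIVE (starts with T)
T → A T: starts with A
A → d B d: starts with d

The grammar has direct left recursion on: T.

Answer: Yes, T is left-recursive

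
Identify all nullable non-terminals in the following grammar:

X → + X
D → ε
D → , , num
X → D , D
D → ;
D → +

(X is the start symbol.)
A non-terminal is nullable if it can derive ε (the empty string): either it has an ε-production, or it has a production whose right-hand side consists entirely of nullable non-terminals.

ε-productions: D → ε
So D is immediately nullable.
No further non-terminal can be added: every production for the remaining non-terminals contains a terminal or a non-nullable non-terminal.
Nullable = { 'D' }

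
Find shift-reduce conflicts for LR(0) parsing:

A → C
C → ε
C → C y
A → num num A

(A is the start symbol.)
Yes — I0: [C → .] vs [A → . num num A]; I2: [A → C .] vs [C → C . y]; I4: [C → .] vs [A → . num num A]

Augment with A' → A and build the canonical LR(0) collection (I0 = CLOSURE({[A' → . A]}), then GOTO on every symbol after a dot until no new states appear). It has 7 states:
  I0: { [A → . C], [A → . num num A], [A' → . A], [C → . C y], [C → .] }  — shift, reduce
  I1: { [A' → A .] }  — accept
  I2: { [A → C .], [C → C . y] }  — shift, reduce
  I3: { [A → num . num A] }  — shift
  I4: { [A → . C], [A → . num num A], [A → num num . A], [C → . C y], [C → .] }  — shift, reduce
  I5: { [A → num num A .] }  — reduce
  I6: { [C → C y .] }  — reduce

I0 contains reduce item [C → .] and shift item [A → . num num A] — shift-reduce conflict.
I2 contains reduce item [A → C .] and shift item [C → C . y] — shift-reduce conflict.
I4 contains reduce item [C → .] and shift item [A → . num num A] — shift-reduce conflict.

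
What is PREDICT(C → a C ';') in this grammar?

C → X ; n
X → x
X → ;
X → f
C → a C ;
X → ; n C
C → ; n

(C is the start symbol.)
{ 'a' }

PREDICT(C → a C ';') = (FIRST(RHS) \ {ε}) ∪ (FOLLOW(C) if ε ∈ FIRST(RHS), i.e. RHS ⇒* ε)
FIRST(a C ';') = { 'a' }
ε ∉ FIRST(a C ';'), so FOLLOW(C) is not added.
PREDICT(C → a C ';') = { 'a' }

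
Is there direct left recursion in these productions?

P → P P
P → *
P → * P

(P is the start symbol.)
Yes, P is left-recursive

Direct left recursion occurs when N → N α for some non-terminal N (the right-hand side begins with the left-hand side itself).

P → P P: LEFT RECURSIVE (starts with P)
P → *: starts with '*'
P → * P: starts with '*'

The grammar has direct left recursion on: P.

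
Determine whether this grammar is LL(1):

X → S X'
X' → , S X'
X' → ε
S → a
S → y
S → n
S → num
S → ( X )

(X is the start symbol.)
A grammar is LL(1) if for each non-terminal N with multiple productions, the predict sets of those productions are pairwise disjoint, where PREDICT(N → α) = (FIRST(α) \ {ε}) ∪ (FOLLOW(N) if α ⇒* ε).

Relevant sets:
  FOLLOW(X') = { $, ')' }

For X':
  PREDICT(X' → ',' S X') = { ',' }
  PREDICT(X' → ε) = { $, ')' }
For S:
  PREDICT(S → a) = { 'a' }
  PREDICT(S → y) = { 'y' }
  PREDICT(S → n) = { 'n' }
  PREDICT(S → num) = { 'num' }
  PREDICT(S → '(' X ')') = { '(' }
X has a single production, so nothing to check there.

All predict sets are disjoint. The grammar IS LL(1).

Answer: Yes, the grammar is LL(1).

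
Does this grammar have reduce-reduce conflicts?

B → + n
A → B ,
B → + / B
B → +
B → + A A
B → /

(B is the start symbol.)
Augment with B' → B and build the canonical LR(0) collection (I0 = CLOSURE({[B' → . B]}), then GOTO on every symbol after a dot until no new states appear). It has 11 states:
  I0: { [B → . + / B], [B → . + A A], [B → . + n], [B → . +], [B → . /], [B' → . B] }  — shift
  I1: { [A → . B ,], [B → + . / B], [B → + . A A], [B → + . n], [B → + .], [B → . + / B], [B → . + A A], [B → . + n], [B → . +], [B → . /] }  — shift, reduce
  I2: { [B → / .] }  — reduce
  I3: { [B' → B .] }  — accept
  I4: { [B → + / . B], [B → . + / B], [B → . + A A], [B → . + n], [B → . +], [B → . /], [B → / .] }  — shift, reduce
  I5: { [A → . B ,], [B → + A . A], [B → . + / B], [B → . + A A], [B → . + n], [B → . +], [B → . /] }  — shift
  I6: { [A → B . ,] }  — shift
  I7: { [B → + n .] }  — reduce
  I8: { [A → B , .] }  — reduce
  I9: { [B → + A A .] }  — reduce
  I10: { [B → + / B .] }  — reduce

No state contains more than one complete item.

Answer: No reduce-reduce conflicts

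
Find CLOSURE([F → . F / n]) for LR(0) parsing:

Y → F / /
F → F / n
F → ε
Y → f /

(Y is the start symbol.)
To compute CLOSURE, for each item [A → α.Bβ] where B is a non-terminal, add [B → .γ] for all productions B → γ; repeat for the newly added items until nothing changes.

Start with: [F → . F / n]
  [F → . F / n] has the dot before F: add [F → .]
No further items can be added.

CLOSURE = { [F → . F / n], [F → .] }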